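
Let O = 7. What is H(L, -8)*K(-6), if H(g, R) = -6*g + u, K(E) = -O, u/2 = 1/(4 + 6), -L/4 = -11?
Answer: 9233/5 ≈ 1846.6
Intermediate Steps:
L = 44 (L = -4*(-11) = 44)
u = ⅕ (u = 2/(4 + 6) = 2/10 = 2*(⅒) = ⅕ ≈ 0.20000)
K(E) = -7 (K(E) = -1*7 = -7)
H(g, R) = ⅕ - 6*g (H(g, R) = -6*g + ⅕ = ⅕ - 6*g)
H(L, -8)*K(-6) = (⅕ - 6*44)*(-7) = (⅕ - 264)*(-7) = -1319/5*(-7) = 9233/5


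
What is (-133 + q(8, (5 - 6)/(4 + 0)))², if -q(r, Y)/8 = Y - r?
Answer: 4489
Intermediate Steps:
q(r, Y) = -8*Y + 8*r (q(r, Y) = -8*(Y - r) = -8*Y + 8*r)
(-133 + q(8, (5 - 6)/(4 + 0)))² = (-133 + (-8*(5 - 6)/(4 + 0) + 8*8))² = (-133 + (-(-8)/4 + 64))² = (-133 + (-8*(-¼) + 64))² = (-133 + (2 + 64))² = (-133 + 66)² = (-67)² = 4489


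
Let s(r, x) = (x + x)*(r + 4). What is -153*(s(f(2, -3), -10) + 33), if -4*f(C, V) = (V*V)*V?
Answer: 27846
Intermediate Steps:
f(C, V) = -V³/4 (f(C, V) = -V*V*V/4 = -V²*V/4 = -V³/4)
s(r, x) = 2*x*(4 + r) (s(r, x) = (2*x)*(4 + r) = 2*x*(4 + r))
-153*(s(f(2, -3), -10) + 33) = -153*(2*(-10)*(4 - ¼*(-3)³) + 33) = -153*(2*(-10)*(4 - ¼*(-27)) + 33) = -153*(2*(-10)*(4 + 27/4) + 33) = -153*(2*(-10)*(43/4) + 33) = -153*(-215 + 33) = -153*(-182) = 27846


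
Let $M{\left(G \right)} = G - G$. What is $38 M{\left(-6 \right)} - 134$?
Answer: $-134$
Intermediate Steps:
$M{\left(G \right)} = 0$
$38 M{\left(-6 \right)} - 134 = 38 \cdot 0 - 134 = 0 - 134 = -134$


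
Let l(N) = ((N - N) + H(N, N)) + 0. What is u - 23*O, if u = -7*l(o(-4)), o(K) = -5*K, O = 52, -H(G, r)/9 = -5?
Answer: -1511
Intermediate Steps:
H(G, r) = 45 (H(G, r) = -9*(-5) = 45)
l(N) = 45 (l(N) = ((N - N) + 45) + 0 = (0 + 45) + 0 = 45 + 0 = 45)
u = -315 (u = -7*45 = -315)
u - 23*O = -315 - 23*52 = -315 - 1196 = -1511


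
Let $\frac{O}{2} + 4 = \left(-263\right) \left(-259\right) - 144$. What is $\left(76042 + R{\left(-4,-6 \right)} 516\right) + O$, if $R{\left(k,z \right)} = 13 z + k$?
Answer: $169668$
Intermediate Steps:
$R{\left(k,z \right)} = k + 13 z$
$O = 135938$ ($O = -8 + 2 \left(\left(-263\right) \left(-259\right) - 144\right) = -8 + 2 \left(68117 - 144\right) = -8 + 2 \cdot 67973 = -8 + 135946 = 135938$)
$\left(76042 + R{\left(-4,-6 \right)} 516\right) + O = \left(76042 + \left(-4 + 13 \left(-6\right)\right) 516\right) + 135938 = \left(76042 + \left(-4 - 78\right) 516\right) + 135938 = \left(76042 - 42312\right) + 135938 = 33730 + 135938 = 169668$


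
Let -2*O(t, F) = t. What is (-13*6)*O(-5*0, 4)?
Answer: 0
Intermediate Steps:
O(t, F) = -t/2
(-13*6)*O(-5*0, 4) = (-13*6)*(-(-5)*0/2) = -(-39)*0 = -78*0 = 0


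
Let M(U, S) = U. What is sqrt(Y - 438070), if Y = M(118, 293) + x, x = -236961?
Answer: I*sqrt(674913) ≈ 821.53*I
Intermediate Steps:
Y = -236843 (Y = 118 - 236961 = -236843)
sqrt(Y - 438070) = sqrt(-236843 - 438070) = sqrt(-674913) = I*sqrt(674913)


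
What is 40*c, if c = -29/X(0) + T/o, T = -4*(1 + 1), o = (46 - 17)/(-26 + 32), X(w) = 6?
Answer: -22580/87 ≈ -259.54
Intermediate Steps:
o = 29/6 ≈ 4.8333
T = -8 (T = -4*2 = -8)
c = -1129/174 (c = -29/6 - 8/29/6 = -29*⅙ - 8*6/29 = -29/6 - 48/29 = -1129/174 ≈ -6.4885)
40*c = 40*(-1129/174) = -22580/87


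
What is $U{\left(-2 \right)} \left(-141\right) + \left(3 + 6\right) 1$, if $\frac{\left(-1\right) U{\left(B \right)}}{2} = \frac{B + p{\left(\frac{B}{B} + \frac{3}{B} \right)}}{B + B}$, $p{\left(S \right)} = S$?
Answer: $\frac{741}{4} \approx 185.25$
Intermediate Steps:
$U{\left(B \right)} = - \frac{1 + B + \frac{3}{B}}{B}$ ($U{\left(B \right)} = - 2 \frac{B + \left(\frac{B}{B} + \frac{3}{B}\right)}{B + B} = - 2 \frac{B + \left(1 + \frac{3}{B}\right)}{2 B} = - 2 \left(1 + B + \frac{3}{B}\right) \frac{1}{2 B} = - 2 \frac{1 + B + \frac{3}{B}}{2 B} = - \frac{1 + B + \frac{3}{B}}{B}$)
$U{\left(-2 \right)} \left(-141\right) + \left(3 + 6\right) 1 = \frac{-3 - -2 - \left(-2\right)^{2}}{4} \left(-141\right) + \left(3 + 6\right) 1 = \frac{-3 + 2 - 4}{4} \left(-141\right) + 9 \cdot 1 = \frac{-3 + 2 - 4}{4} \left(-141\right) + 9 = \frac{1}{4} \left(-5\right) \left(-141\right) + 9 = \left(- \frac{5}{4}\right) \left(-141\right) + 9 = \frac{705}{4} + 9 = \frac{741}{4}$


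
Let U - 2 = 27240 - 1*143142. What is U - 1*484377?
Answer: -600277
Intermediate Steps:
U = -115900 (U = 2 + (27240 - 1*143142) = 2 + (27240 - 143142) = 2 - 115902 = -115900)
U - 1*484377 = -115900 - 1*484377 = -115900 - 484377 = -600277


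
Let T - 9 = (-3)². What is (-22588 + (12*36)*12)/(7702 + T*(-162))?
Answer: -8702/2393 ≈ -3.6364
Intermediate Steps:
T = 18 (T = 9 + (-3)² = 9 + 9 = 18)
(-22588 + (12*36)*12)/(7702 + T*(-162)) = (-22588 + (12*36)*12)/(7702 + 18*(-162)) = (-22588 + 432*12)/(7702 - 2916) = (-22588 + 5184)/4786 = -17404*1/4786 = -8702/2393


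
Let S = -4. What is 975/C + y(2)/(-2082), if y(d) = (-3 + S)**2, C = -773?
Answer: -2067827/1609386 ≈ -1.2849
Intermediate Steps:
y(d) = 49 (y(d) = (-3 - 4)**2 = (-7)**2 = 49)
975/C + y(2)/(-2082) = 975/(-773) + 49/(-2082) = 975*(-1/773) + 49*(-1/2082) = -975/773 - 49/2082 = -2067827/1609386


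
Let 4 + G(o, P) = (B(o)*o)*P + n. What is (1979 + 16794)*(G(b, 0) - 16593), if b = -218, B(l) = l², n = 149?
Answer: -308778304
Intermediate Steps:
G(o, P) = 145 + P*o³ (G(o, P) = -4 + ((o²*o)*P + 149) = -4 + (o³*P + 149) = -4 + (P*o³ + 149) = -4 + (149 + P*o³) = 145 + P*o³)
(1979 + 16794)*(G(b, 0) - 16593) = (1979 + 16794)*((145 + 0*(-218)³) - 16593) = 18773*((145 + 0*(-10360232)) - 16593) = 18773*((145 + 0) - 16593) = 18773*(145 - 16593) = 18773*(-16448) = -308778304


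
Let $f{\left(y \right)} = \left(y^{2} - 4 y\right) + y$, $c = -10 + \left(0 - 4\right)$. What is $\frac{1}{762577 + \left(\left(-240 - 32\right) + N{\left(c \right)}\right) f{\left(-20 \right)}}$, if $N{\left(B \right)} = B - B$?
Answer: $\frac{1}{637457} \approx 1.5687 \cdot 10^{-6}$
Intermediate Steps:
$c = -14$ ($c = -10 + \left(0 - 4\right) = -10 - 4 = -14$)
$N{\left(B \right)} = 0$
$f{\left(y \right)} = y^{2} - 3 y$
$\frac{1}{762577 + \left(\left(-240 - 32\right) + N{\left(c \right)}\right) f{\left(-20 \right)}} = \frac{1}{762577 + \left(\left(-240 - 32\right) + 0\right) \left(- 20 \left(-3 - 20\right)\right)} = \frac{1}{762577 + \left(\left(-240 - 32\right) + 0\right) \left(\left(-20\right) \left(-23\right)\right)} = \frac{1}{762577 + \left(-272 + 0\right) 460} = \frac{1}{762577 - 125120} = \frac{1}{637457}$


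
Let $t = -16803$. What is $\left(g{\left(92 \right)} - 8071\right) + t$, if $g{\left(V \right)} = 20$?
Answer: $-24854$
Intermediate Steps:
$\left(g{\left(92 \right)} - 8071\right) + t = \left(20 - 8071\right) - 16803 = -8051 - 16803 = -24854$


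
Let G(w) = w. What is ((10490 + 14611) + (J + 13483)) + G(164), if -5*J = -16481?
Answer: 210221/5 ≈ 42044.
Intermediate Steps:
J = 16481/5 (J = -⅕*(-16481) = 16481/5 ≈ 3296.2)
((10490 + 14611) + (J + 13483)) + G(164) = ((10490 + 14611) + (16481/5 + 13483)) + 164 = (25101 + 83896/5) + 164 = 209401/5 + 164 = 210221/5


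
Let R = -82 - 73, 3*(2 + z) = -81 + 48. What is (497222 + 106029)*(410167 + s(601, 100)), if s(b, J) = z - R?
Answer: 247519314559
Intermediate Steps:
z = -13 (z = -2 + (-81 + 48)/3 = -2 + (⅓)*(-33) = -2 - 11 = -13)
R = -155
s(b, J) = 142 (s(b, J) = -13 - 1*(-155) = -13 + 155 = 142)
(497222 + 106029)*(410167 + s(601, 100)) = (497222 + 106029)*(410167 + 142) = 603251*410309 = 247519314559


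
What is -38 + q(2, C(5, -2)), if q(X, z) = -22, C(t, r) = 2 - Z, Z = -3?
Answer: -60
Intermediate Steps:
C(t, r) = 5 (C(t, r) = 2 - 1*(-3) = 2 + 3 = 5)
-38 + q(2, C(5, -2)) = -38 - 22 = -60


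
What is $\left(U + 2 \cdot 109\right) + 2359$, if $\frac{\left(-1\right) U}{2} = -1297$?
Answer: $5171$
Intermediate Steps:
$U = 2594$ ($U = \left(-2\right) \left(-1297\right) = 2594$)
$\left(U + 2 \cdot 109\right) + 2359 = \left(2594 + 2 \cdot 109\right) + 2359 = \left(2594 + 218\right) + 2359 = 2812 + 2359 = 5171$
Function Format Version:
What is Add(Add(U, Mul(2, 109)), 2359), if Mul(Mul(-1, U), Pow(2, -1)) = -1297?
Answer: 5171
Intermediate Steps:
U = 2594 (U = Mul(-2, -1297) = 2594)
Add(Add(U, Mul(2, 109)), 2359) = Add(Add(2594, Mul(2, 109)), 2359) = Add(Add(2594, 218), 2359) = Add(2812, 2359) = 5171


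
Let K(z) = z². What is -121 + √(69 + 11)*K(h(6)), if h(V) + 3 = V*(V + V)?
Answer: -121 + 19044*√5 ≈ 42463.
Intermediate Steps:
h(V) = -3 + 2*V² (h(V) = -3 + V*(V + V) = -3 + V*(2*V) = -3 + 2*V²)
-121 + √(69 + 11)*K(h(6)) = -121 + √(69 + 11)*(-3 + 2*6²)² = -121 + √80*(-3 + 2*36)² = -121 + (4*√5)*(-3 + 72)² = -121 + (4*√5)*69² = -121 + (4*√5)*4761 = -121 + 19044*√5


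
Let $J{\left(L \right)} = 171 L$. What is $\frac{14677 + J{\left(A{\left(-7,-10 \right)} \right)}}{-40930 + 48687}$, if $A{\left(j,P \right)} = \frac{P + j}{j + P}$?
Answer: $\frac{14848}{7757} \approx 1.9141$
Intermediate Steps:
$A{\left(j,P \right)} = 1$ ($A{\left(j,P \right)} = \frac{P + j}{P + j} = 1$)
$\frac{14677 + J{\left(A{\left(-7,-10 \right)} \right)}}{-40930 + 48687} = \frac{14677 + 171 \cdot 1}{-40930 + 48687} = \frac{14677 + 171}{7757} = 14848 \cdot \frac{1}{7757} = \frac{14848}{7757}$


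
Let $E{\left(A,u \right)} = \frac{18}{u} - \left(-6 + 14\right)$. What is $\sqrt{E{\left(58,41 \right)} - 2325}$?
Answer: $\frac{i \sqrt{3921035}}{41} \approx 48.297 i$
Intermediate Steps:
$E{\left(A,u \right)} = -8 + \frac{18}{u}$ ($E{\left(A,u \right)} = \frac{18}{u} - 8 = -8 + \frac{18}{u}$)
$\sqrt{E{\left(58,41 \right)} - 2325} = \sqrt{\left(-8 + \frac{18}{41}\right) - 2325} = \sqrt{- \frac{310}{41} - 2325} = \sqrt{- \frac{95635}{41}} = \frac{i \sqrt{3921035}}{41}$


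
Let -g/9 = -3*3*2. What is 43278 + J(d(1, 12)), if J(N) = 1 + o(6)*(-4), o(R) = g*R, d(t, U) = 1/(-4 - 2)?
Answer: 39391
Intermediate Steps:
d(t, U) = -1/6 (d(t, U) = 1/(-6) = -1/6)
g = 162 (g = -9*(-3*3)*2 = -(-81)*2 = -9*(-18) = 162)
o(R) = 162*R
J(N) = -3887 (J(N) = 1 + (162*6)*(-4) = 1 + 972*(-4) = 1 - 3888 = -3887)
43278 + J(d(1, 12)) = 43278 - 3887 = 39391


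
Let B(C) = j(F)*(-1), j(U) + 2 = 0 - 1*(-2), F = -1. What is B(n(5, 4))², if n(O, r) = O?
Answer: 0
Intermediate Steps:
j(U) = 0 (j(U) = -2 + (0 - 1*(-2)) = -2 + (0 + 2) = -2 + 2 = 0)
B(C) = 0 (B(C) = 0*(-1) = 0)
B(n(5, 4))² = 0² = 0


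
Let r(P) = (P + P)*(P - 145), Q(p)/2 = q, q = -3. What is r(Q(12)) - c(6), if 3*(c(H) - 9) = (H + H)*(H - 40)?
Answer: 1939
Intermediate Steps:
c(H) = 9 + 2*H*(-40 + H)/3 (c(H) = 9 + ((H + H)*(H - 40))/3 = 9 + ((2*H)*(-40 + H))/3 = 9 + (2*H*(-40 + H))/3 = 9 + 2*H*(-40 + H)/3)
Q(p) = -6 (Q(p) = 2*(-3) = -6)
r(P) = 2*P*(-145 + P) (r(P) = (2*P)*(-145 + P) = 2*P*(-145 + P))
r(Q(12)) - c(6) = 2*(-6)*(-145 - 6) - (9 - 80/3*6 + (⅔)*6²) = 2*(-6)*(-151) - (9 - 160 + (⅔)*36) = 1812 - (9 - 160 + 24) = 1812 - 1*(-127) = 1812 + 127 = 1939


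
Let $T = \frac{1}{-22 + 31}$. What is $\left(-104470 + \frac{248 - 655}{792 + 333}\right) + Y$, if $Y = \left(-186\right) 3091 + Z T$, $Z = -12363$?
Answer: $- \frac{765866282}{1125} \approx -6.8077 \cdot 10^{5}$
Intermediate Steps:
$T = \frac{1}{9} \approx 0.11111$
$Y = - \frac{1728899}{3}$ ($Y = \left(-186\right) 3091 - \frac{4121}{3} = -574926 - \frac{4121}{3} = - \frac{1728899}{3} \approx -5.763 \cdot 10^{5}$)
$\left(-104470 + \frac{248 - 655}{792 + 333}\right) + Y = \left(-104470 + \frac{248 - 655}{792 + 333}\right) - \frac{1728899}{3} = \left(-104470 + \frac{1}{1125} \left(-407\right)\right) - \frac{1728899}{3} = \left(-104470 - \frac{407}{1125}\right) - \frac{1728899}{3} = - \frac{117529157}{1125} - \frac{1728899}{3} = - \frac{765866282}{1125}$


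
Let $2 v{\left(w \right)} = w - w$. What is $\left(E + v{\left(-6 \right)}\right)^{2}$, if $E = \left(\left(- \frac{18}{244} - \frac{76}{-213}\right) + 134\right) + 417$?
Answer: $\frac{205223990060881}{675272196} \approx 3.0391 \cdot 10^{5}$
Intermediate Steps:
$v{\left(w \right)} = 0$ ($v{\left(w \right)} = \frac{w - w}{2} = \frac{1}{2} \cdot 0 = 0$)
$E = \frac{14325641}{25986}$ ($E = \left(\left(\left(-18\right) \frac{1}{244} - - \frac{76}{213}\right) + 134\right) + 417 = \left(\left(- \frac{9}{122} + \frac{76}{213}\right) + 134\right) + 417 = \left(\frac{7355}{25986} + 134\right) + 417 = \frac{3489479}{25986} + 417 = \frac{14325641}{25986} \approx 551.28$)
$\left(E + v{\left(-6 \right)}\right)^{2} = \left(\frac{14325641}{25986} + 0\right)^{2} = \left(\frac{14325641}{25986}\right)^{2} = \frac{205223990060881}{675272196}$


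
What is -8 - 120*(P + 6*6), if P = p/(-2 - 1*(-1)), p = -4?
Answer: -4808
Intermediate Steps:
P = 4 (P = -4/(-2 - 1*(-1)) = -4/(-2 + 1) = -4/(-1) = -4*(-1) = 4)
-8 - 120*(P + 6*6) = -8 - 120*(4 + 6*6) = -8 - 120*(4 + 36) = -8 - 120*40 = -8 - 4800 = -4808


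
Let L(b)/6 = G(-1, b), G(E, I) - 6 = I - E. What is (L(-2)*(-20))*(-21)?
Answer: 12600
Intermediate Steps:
G(E, I) = 6 + I - E (G(E, I) = 6 + (I - E) = 6 + I - E)
L(b) = 42 + 6*b (L(b) = 6*(6 + b - 1*(-1)) = 6*(6 + b + 1) = 6*(7 + b) = 42 + 6*b)
(L(-2)*(-20))*(-21) = ((42 + 6*(-2))*(-20))*(-21) = ((42 - 12)*(-20))*(-21) = (30*(-20))*(-21) = -600*(-21) = 12600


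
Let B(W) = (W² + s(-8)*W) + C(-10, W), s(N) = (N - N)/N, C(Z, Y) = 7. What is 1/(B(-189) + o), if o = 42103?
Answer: 1/77831 ≈ 1.2848e-5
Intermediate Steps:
s(N) = 0 (s(N) = 0/N = 0)
B(W) = 7 + W² (B(W) = (W² + 0*W) + 7 = (W² + 0) + 7 = W² + 7 = 7 + W²)
1/(B(-189) + o) = 1/((7 + (-189)²) + 42103) = 1/((7 + 35721) + 42103) = 1/(35728 + 42103) = 1/77831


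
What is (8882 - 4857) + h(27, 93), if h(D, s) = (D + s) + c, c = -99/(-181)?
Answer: 750344/181 ≈ 4145.5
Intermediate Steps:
c = 99/181 (c = -99*(-1/181) = 99/181 ≈ 0.54696)
h(D, s) = 99/181 + D + s (h(D, s) = (D + s) + 99/181 = 99/181 + D + s)
(8882 - 4857) + h(27, 93) = (8882 - 4857) + (99/181 + 27 + 93) = 4025 + 21819/181 = 750344/181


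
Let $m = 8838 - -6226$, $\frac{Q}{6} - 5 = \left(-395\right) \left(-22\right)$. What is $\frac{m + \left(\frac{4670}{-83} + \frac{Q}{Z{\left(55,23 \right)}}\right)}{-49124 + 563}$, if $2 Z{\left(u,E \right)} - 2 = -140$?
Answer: $- \frac{27206396}{92702949} \approx -0.29348$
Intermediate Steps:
$Z{\left(u,E \right)} = -69$ ($Z{\left(u,E \right)} = 1 + \frac{1}{2} \left(-140\right) = 1 - 70 = -69$)
$Q = 52170$ ($Q = 30 + 6 \left(\left(-395\right) \left(-22\right)\right) = 30 + 6 \cdot 8690 = 30 + 52140 = 52170$)
$m = 15064$ ($m = 8838 + 6226 = 15064$)
$\frac{m + \left(\frac{4670}{-83} + \frac{Q}{Z{\left(55,23 \right)}}\right)}{-49124 + 563} = \frac{15064 + \left(\frac{4670}{-83} + \frac{52170}{-69}\right)}{-49124 + 563} = \frac{15064 + \left(4670 \left(- \frac{1}{83}\right) + 52170 \left(- \frac{1}{69}\right)\right)}{-48561} = \left(15064 - \frac{1550780}{1909}\right) \left(- \frac{1}{48561}\right) = \frac{27206396}{1909} \left(- \frac{1}{48561}\right) = - \frac{27206396}{92702949}$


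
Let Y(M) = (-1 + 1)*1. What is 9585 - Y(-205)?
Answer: 9585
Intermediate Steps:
Y(M) = 0 (Y(M) = 0*1 = 0)
9585 - Y(-205) = 9585 - 1*0 = 9585 + 0 = 9585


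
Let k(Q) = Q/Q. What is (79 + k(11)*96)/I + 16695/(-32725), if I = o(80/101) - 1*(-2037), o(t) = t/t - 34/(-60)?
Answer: -24263139/57181795 ≈ -0.42432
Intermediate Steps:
o(t) = 47/30 (o(t) = 1 - 34*(-1/60) = 1 + 17/30 = 47/30)
k(Q) = 1
I = 61157/30 (I = 47/30 - 1*(-2037) = 47/30 + 2037 = 61157/30 ≈ 2038.6)
(79 + k(11)*96)/I + 16695/(-32725) = (79 + 1*96)/(61157/30) + 16695/(-32725) = (79 + 96)*(30/61157) + 16695*(-1/32725) = 175*(30/61157) - 477/935 = 5250/61157 - 477/935 = -24263139/57181795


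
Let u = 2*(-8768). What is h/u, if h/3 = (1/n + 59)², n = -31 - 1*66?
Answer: -24555963/41249056 ≈ -0.59531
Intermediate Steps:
n = -97 (n = -31 - 66 = -97)
u = -17536
h = 98223852/9409 (h = 3*(1/(-97) + 59)² = 3*(-1/97 + 59)² = 3*(5722/97)² = 3*(32741284/9409) = 98223852/9409 ≈ 10439.)
h/u = (98223852/9409)/(-17536) = (98223852/9409)*(-1/17536) = -24555963/41249056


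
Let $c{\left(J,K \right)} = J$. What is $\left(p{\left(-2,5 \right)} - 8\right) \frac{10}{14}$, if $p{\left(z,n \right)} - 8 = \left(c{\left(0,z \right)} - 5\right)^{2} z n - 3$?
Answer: $- \frac{1265}{7} \approx -180.71$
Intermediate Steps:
$p{\left(z,n \right)} = 5 + 25 n z$ ($p{\left(z,n \right)} = 8 + \left(\left(0 - 5\right)^{2} z n - 3\right) = 8 + \left(\left(-5\right)^{2} z n - 3\right) = 8 + \left(25 z n - 3\right) = 8 + \left(25 n z - 3\right) = 8 + \left(-3 + 25 n z\right) = 5 + 25 n z$)
$\left(p{\left(-2,5 \right)} - 8\right) \frac{10}{14} = \left(\left(5 + 25 \cdot 5 \left(-2\right)\right) - 8\right) \frac{10}{14} = \left(\left(5 - 250\right) - 8\right) 10 \cdot \frac{1}{14} = \left(-245 - 8\right) \frac{5}{7} = \left(-253\right) \frac{5}{7} = - \frac{1265}{7}$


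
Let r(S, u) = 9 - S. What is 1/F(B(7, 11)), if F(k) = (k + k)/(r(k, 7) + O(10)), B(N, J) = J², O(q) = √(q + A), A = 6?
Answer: -54/121 ≈ -0.44628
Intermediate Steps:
O(q) = √(6 + q) (O(q) = √(q + 6) = √(6 + q))
F(k) = 2*k/(13 - k) (F(k) = (k + k)/((9 - k) + √(6 + 10)) = (2*k)/((9 - k) + √16) = (2*k)/((9 - k) + 4) = (2*k)/(13 - k) = 2*k/(13 - k))
1/F(B(7, 11)) = 1/(2*11²/(13 - 1*11²)) = 1/(2*121/(13 - 1*121)) = 1/(2*121/(13 - 121)) = 1/(2*121/(-108)) = 1/(2*121*(-1/108)) = 1/(-121/54) = -54/121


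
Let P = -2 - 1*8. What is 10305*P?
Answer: -103050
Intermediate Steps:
P = -10 (P = -2 - 8 = -10)
10305*P = 10305*(-10) = -103050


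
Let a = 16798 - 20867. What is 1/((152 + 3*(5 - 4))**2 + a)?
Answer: 1/19956 ≈ 5.0110e-5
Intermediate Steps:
a = -4069
1/((152 + 3*(5 - 4))**2 + a) = 1/((152 + 3*(5 - 4))**2 - 4069) = 1/((152 + 3*1)**2 - 4069) = 1/((152 + 3)**2 - 4069) = 1/(155**2 - 4069) = 1/(24025 - 4069) = 1/19956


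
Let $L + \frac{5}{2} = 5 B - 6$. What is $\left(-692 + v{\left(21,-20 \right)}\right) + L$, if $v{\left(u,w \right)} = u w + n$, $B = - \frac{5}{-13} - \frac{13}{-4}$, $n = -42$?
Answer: $- \frac{59505}{52} \approx -1144.3$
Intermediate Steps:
$B = \frac{189}{52}$ ($B = \left(-5\right) \left(- \frac{1}{13}\right) - - \frac{13}{4} = \frac{5}{13} + \frac{13}{4} = \frac{189}{52} \approx 3.6346$)
$v{\left(u,w \right)} = -42 + u w$ ($v{\left(u,w \right)} = u w - 42 = -42 + u w$)
$L = \frac{503}{52}$ ($L = - \frac{5}{2} + \left(5 \cdot \frac{189}{52} - 6\right) = - \frac{5}{2} + \left(\frac{945}{52} - 6\right) = - \frac{5}{2} + \frac{633}{52} = \frac{503}{52} \approx 9.6731$)
$\left(-692 + v{\left(21,-20 \right)}\right) + L = \left(-692 + \left(-42 + 21 \left(-20\right)\right)\right) + \frac{503}{52} = \left(-692 - 462\right) + \frac{503}{52} = -1154 + \frac{503}{52} = - \frac{59505}{52}$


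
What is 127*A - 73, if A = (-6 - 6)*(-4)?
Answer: 6023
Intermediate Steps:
A = 48 (A = -12*(-4) = 48)
127*A - 73 = 127*48 - 73 = 6096 - 73 = 6023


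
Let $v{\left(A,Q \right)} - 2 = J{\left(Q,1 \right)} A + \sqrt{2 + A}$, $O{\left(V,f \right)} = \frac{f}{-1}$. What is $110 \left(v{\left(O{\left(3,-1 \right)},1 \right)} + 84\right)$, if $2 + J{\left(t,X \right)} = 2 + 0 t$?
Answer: $9460 + 110 \sqrt{3} \approx 9650.5$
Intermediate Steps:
$O{\left(V,f \right)} = - f$ ($O{\left(V,f \right)} = f \left(-1\right) = - f$)
$J{\left(t,X \right)} = 0$ ($J{\left(t,X \right)} = -2 + \left(2 + 0 t\right) = -2 + \left(2 + 0\right) = -2 + 2 = 0$)
$v{\left(A,Q \right)} = 2 + \sqrt{2 + A}$ ($v{\left(A,Q \right)} = 2 + \left(0 A + \sqrt{2 + A}\right) = 2 + \left(0 + \sqrt{2 + A}\right) = 2 + \sqrt{2 + A}$)
$110 \left(v{\left(O{\left(3,-1 \right)},1 \right)} + 84\right) = 110 \left(\left(2 + \sqrt{2 - -1}\right) + 84\right) = 110 \left(\left(2 + \sqrt{2 + 1}\right) + 84\right) = 110 \left(\left(2 + \sqrt{3}\right) + 84\right) = 110 \left(86 + \sqrt{3}\right) = 9460 + 110 \sqrt{3}$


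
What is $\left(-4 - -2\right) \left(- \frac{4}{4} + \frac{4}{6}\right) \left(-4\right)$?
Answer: $- \frac{8}{3} \approx -2.6667$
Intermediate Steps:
$\left(-4 - -2\right) \left(- \frac{4}{4} + \frac{4}{6}\right) \left(-4\right) = \left(-4 + 2\right) \left(\left(-4\right) \frac{1}{4} + 4 \cdot \frac{1}{6}\right) \left(-4\right) = - 2 \left(-1 + \frac{2}{3}\right) \left(-4\right) = \left(-2\right) \left(- \frac{1}{3}\right) \left(-4\right) = \frac{2}{3} \left(-4\right) = - \frac{8}{3}$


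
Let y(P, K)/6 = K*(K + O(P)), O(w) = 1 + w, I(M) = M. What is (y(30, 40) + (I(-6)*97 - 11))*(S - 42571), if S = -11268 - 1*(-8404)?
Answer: -747269445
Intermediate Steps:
S = -2864 (S = -11268 + 8404 = -2864)
y(P, K) = 6*K*(1 + K + P) (y(P, K) = 6*(K*(K + (1 + P))) = 6*(K*(1 + K + P)) = 6*K*(1 + K + P))
(y(30, 40) + (I(-6)*97 - 11))*(S - 42571) = (6*40*(1 + 40 + 30) + (-6*97 - 11))*(-2864 - 42571) = (6*40*71 + (-582 - 11))*(-45435) = (17040 - 593)*(-45435) = 16447*(-45435) = -747269445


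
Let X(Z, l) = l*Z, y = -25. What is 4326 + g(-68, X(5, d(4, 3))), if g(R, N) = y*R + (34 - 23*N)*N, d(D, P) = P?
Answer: 1361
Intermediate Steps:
X(Z, l) = Z*l
g(R, N) = -25*R + N*(34 - 23*N) (g(R, N) = -25*R + (34 - 23*N)*N = -25*R + N*(34 - 23*N))
4326 + g(-68, X(5, d(4, 3))) = 4326 + (-25*(-68) - 23*(5*3)² + 34*(5*3)) = 4326 + (1700 - 23*15² + 34*15) = 4326 + (1700 - 23*225 + 510) = 4326 + (1700 - 5175 + 510) = 4326 - 2965 = 1361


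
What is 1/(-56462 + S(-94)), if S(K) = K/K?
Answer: -1/56461 ≈ -1.7711e-5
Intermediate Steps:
S(K) = 1
1/(-56462 + S(-94)) = 1/(-56462 + 1) = 1/(-56461) = -1/56461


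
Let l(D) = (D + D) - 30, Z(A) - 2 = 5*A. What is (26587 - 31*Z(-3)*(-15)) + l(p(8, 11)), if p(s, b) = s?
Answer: 20528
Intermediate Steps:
Z(A) = 2 + 5*A
l(D) = -30 + 2*D (l(D) = 2*D - 30 = -30 + 2*D)
(26587 - 31*Z(-3)*(-15)) + l(p(8, 11)) = (26587 - 31*(2 + 5*(-3))*(-15)) + (-30 + 2*8) = (26587 - 31*(2 - 15)*(-15)) + (-30 + 16) = (26587 - 31*(-13)*(-15)) - 14 = (26587 + 403*(-15)) - 14 = (26587 - 6045) - 14 = 20542 - 14 = 20528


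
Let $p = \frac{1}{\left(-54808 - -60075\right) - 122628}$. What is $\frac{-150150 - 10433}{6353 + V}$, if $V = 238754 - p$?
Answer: $- \frac{18846181463}{28766002628} \approx -0.65515$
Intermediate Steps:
$p = - \frac{1}{117361}$ ($p = \frac{1}{\left(-54808 + 60075\right) - 122628} = \frac{1}{5267 - 122628} = \frac{1}{-117361} = - \frac{1}{117361} \approx -8.5207 \cdot 10^{-6}$)
$V = \frac{28020408195}{117361}$ ($V = 238754 - - \frac{1}{117361} = 238754 + \frac{1}{117361} = \frac{28020408195}{117361} \approx 2.3875 \cdot 10^{5}$)
$\frac{-150150 - 10433}{6353 + V} = \frac{-150150 - 10433}{6353 + \frac{28020408195}{117361}} = - \frac{160583}{\frac{28766002628}{117361}} = \left(-160583\right) \frac{117361}{28766002628} = - \frac{18846181463}{28766002628}$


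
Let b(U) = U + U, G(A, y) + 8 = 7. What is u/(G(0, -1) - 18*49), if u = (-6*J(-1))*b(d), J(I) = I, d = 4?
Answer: -48/883 ≈ -0.054360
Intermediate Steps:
G(A, y) = -1 (G(A, y) = -8 + 7 = -1)
b(U) = 2*U
u = 48 (u = (-6*(-1))*(2*4) = 6*8 = 48)
u/(G(0, -1) - 18*49) = 48/(-1 - 18*49) = 48/(-1 - 882) = 48/(-883) = 48*(-1/883) = -48/883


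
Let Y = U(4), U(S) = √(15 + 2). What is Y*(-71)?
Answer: -71*√17 ≈ -292.74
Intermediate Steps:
U(S) = √17
Y = √17 ≈ 4.1231
Y*(-71) = √17*(-71) = -71*√17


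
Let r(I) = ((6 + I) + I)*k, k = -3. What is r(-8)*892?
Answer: 26760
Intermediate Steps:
r(I) = -18 - 6*I (r(I) = ((6 + I) + I)*(-3) = (6 + 2*I)*(-3) = -18 - 6*I)
r(-8)*892 = (-18 - 6*(-8))*892 = (-18 + 48)*892 = 30*892 = 26760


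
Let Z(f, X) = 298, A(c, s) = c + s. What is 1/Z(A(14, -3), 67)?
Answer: 1/298 ≈ 0.0033557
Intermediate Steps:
1/Z(A(14, -3), 67) = 1/298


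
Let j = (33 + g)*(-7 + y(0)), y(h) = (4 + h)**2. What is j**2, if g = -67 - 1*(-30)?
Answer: 1296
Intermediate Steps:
g = -37 (g = -67 + 30 = -37)
j = -36 (j = (33 - 37)*(-7 + (4 + 0)**2) = -4*(-7 + 4**2) = -4*(-7 + 16) = -4*9 = -36)
j**2 = (-36)**2 = 1296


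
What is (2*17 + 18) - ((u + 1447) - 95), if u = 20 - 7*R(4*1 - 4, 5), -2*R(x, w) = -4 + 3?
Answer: -2633/2 ≈ -1316.5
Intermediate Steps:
R(x, w) = 1/2 (R(x, w) = -(-4 + 3)/2 = -1/2*(-1) = 1/2)
u = 33/2 (u = 20 - 7*1/2 = 20 - 7/2 = 33/2 ≈ 16.500)
(2*17 + 18) - ((u + 1447) - 95) = (2*17 + 18) - ((33/2 + 1447) - 95) = (34 + 18) - (2927/2 - 95) = 52 - 1*2737/2 = 52 - 2737/2 = -2633/2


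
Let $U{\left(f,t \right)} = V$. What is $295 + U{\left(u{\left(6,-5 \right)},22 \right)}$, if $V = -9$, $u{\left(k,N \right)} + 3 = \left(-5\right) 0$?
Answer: $286$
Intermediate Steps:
$u{\left(k,N \right)} = -3$ ($u{\left(k,N \right)} = -3 - 0 = -3 + 0 = -3$)
$U{\left(f,t \right)} = -9$
$295 + U{\left(u{\left(6,-5 \right)},22 \right)} = 295 - 9 = 286$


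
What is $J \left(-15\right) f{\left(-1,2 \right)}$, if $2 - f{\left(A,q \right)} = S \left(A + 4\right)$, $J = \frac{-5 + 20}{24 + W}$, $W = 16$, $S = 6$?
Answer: $90$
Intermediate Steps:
$J = \frac{3}{8}$ ($J = \frac{-5 + 20}{24 + 16} = \frac{15}{40} = 15 \cdot \frac{1}{40} = \frac{3}{8} \approx 0.375$)
$f{\left(A,q \right)} = -22 - 6 A$ ($f{\left(A,q \right)} = 2 - 6 \left(A + 4\right) = 2 - 6 \left(4 + A\right) = 2 - \left(24 + 6 A\right) = -22 - 6 A$)
$J \left(-15\right) f{\left(-1,2 \right)} = \frac{3}{8} \left(-15\right) \left(-22 - -6\right) = - \frac{45 \left(-22 + 6\right)}{8} = \left(- \frac{45}{8}\right) \left(-16\right) = 90$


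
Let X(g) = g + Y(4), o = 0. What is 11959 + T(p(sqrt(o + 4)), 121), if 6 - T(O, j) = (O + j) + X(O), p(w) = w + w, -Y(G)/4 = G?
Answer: 11852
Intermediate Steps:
Y(G) = -4*G
X(g) = -16 + g (X(g) = g - 4*4 = g - 16 = -16 + g)
p(w) = 2*w
T(O, j) = 22 - j - 2*O (T(O, j) = 6 - ((O + j) + (-16 + O)) = 6 - (-16 + j + 2*O) = 6 + (16 - j - 2*O) = 22 - j - 2*O)
11959 + T(p(sqrt(o + 4)), 121) = 11959 + (22 - 1*121 - 4*sqrt(0 + 4)) = 11959 + (22 - 121 - 4*sqrt(4)) = 11959 + (22 - 121 - 4*2) = 11959 + (22 - 121 - 2*4) = 11959 + (22 - 121 - 8) = 11959 - 107 = 11852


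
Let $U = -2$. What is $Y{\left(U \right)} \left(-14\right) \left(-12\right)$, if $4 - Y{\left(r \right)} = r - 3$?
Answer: $1512$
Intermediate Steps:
$Y{\left(r \right)} = 7 - r$ ($Y{\left(r \right)} = 4 - \left(r - 3\right) = 4 - \left(-3 + r\right) = 7 - r$)
$Y{\left(U \right)} \left(-14\right) \left(-12\right) = \left(7 - -2\right) \left(-14\right) \left(-12\right) = \left(7 + 2\right) \left(-14\right) \left(-12\right) = 9 \left(-14\right) \left(-12\right) = \left(-126\right) \left(-12\right) = 1512$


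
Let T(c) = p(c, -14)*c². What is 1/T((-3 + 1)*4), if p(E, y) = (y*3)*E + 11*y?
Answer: 1/11648 ≈ 8.5852e-5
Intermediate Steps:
p(E, y) = 11*y + 3*E*y (p(E, y) = (3*y)*E + 11*y = 3*E*y + 11*y = 11*y + 3*E*y)
T(c) = c²*(-154 - 42*c) (T(c) = (-14*(11 + 3*c))*c² = (-154 - 42*c)*c² = c²*(-154 - 42*c))
1/T((-3 + 1)*4) = 1/(((-3 + 1)*4)²*(-154 - 42*(-3 + 1)*4)) = 1/((-2*4)²*(-154 - (-84)*4)) = 1/((-8)²*(-154 - 42*(-8))) = 1/(64*(-154 + 336)) = 1/(64*182) = 1/11648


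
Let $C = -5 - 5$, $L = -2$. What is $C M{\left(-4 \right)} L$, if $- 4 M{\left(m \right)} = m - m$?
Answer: $0$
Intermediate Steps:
$M{\left(m \right)} = 0$ ($M{\left(m \right)} = - \frac{m - m}{4} = \left(- \frac{1}{4}\right) 0 = 0$)
$C = -10$
$C M{\left(-4 \right)} L = \left(-10\right) 0 \left(-2\right) = 0 \left(-2\right) = 0$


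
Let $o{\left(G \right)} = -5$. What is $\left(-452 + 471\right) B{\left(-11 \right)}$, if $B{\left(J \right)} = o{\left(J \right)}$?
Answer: $-95$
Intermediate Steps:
$B{\left(J \right)} = -5$
$\left(-452 + 471\right) B{\left(-11 \right)} = \left(-452 + 471\right) \left(-5\right) = 19 \left(-5\right) = -95$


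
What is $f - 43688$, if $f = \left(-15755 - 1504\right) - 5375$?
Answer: $-66322$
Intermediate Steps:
$f = -22634$ ($f = -17259 - 5375 = -22634$)
$f - 43688 = -22634 - 43688 = -66322$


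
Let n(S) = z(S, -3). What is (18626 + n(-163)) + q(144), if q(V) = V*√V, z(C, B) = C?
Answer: 20191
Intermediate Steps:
n(S) = S
q(V) = V^(3/2)
(18626 + n(-163)) + q(144) = (18626 - 163) + 144^(3/2) = 18463 + 1728 = 20191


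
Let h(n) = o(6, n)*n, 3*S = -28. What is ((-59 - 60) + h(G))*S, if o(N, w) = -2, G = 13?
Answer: 4060/3 ≈ 1353.3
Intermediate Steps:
S = -28/3 (S = (⅓)*(-28) = -28/3 ≈ -9.3333)
h(n) = -2*n
((-59 - 60) + h(G))*S = ((-59 - 60) - 2*13)*(-28/3) = (-119 - 26)*(-28/3) = -145*(-28/3) = 4060/3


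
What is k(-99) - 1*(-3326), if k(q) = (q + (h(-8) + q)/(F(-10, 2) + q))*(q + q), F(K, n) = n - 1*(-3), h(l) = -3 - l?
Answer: 22730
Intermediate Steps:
F(K, n) = 3 + n (F(K, n) = n + 3 = 3 + n)
k(q) = 2*q*(1 + q) (k(q) = (q + ((-3 - 1*(-8)) + q)/((3 + 2) + q))*(q + q) = (q + ((-3 + 8) + q)/(5 + q))*(2*q) = (q + (5 + q)/(5 + q))*(2*q) = (q + 1)*(2*q) = (1 + q)*(2*q) = 2*q*(1 + q))
k(-99) - 1*(-3326) = 2*(-99)*(1 - 99) - 1*(-3326) = 2*(-99)*(-98) + 3326 = 19404 + 3326 = 22730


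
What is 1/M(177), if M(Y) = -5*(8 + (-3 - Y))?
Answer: 1/860 ≈ 0.0011628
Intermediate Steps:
M(Y) = -25 + 5*Y (M(Y) = -5*(5 - Y) = -25 + 5*Y)
1/M(177) = 1/(-25 + 5*177) = 1/(-25 + 885) = 1/860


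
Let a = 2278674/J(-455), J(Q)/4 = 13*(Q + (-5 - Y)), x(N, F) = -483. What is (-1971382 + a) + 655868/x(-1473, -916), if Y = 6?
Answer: -501959976485/254436 ≈ -1.9728e+6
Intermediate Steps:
J(Q) = -572 + 52*Q (J(Q) = 4*(13*(Q + (-5 - 1*6))) = 4*(13*(Q + (-5 - 6))) = 4*(13*(Q - 11)) = 4*(13*(-11 + Q)) = 4*(-143 + 13*Q) = -572 + 52*Q)
a = -1139337/12116 (a = 2278674/(-572 + 52*(-455)) = 2278674/(-572 - 23660) = 2278674/(-24232) = 2278674*(-1/24232) = -1139337/12116 ≈ -94.036)
(-1971382 + a) + 655868/x(-1473, -916) = (-1971382 - 1139337/12116) + 655868/(-483) = -23886403649/12116 + 655868*(-1/483) = -23886403649/12116 - 28516/21 = -501959976485/254436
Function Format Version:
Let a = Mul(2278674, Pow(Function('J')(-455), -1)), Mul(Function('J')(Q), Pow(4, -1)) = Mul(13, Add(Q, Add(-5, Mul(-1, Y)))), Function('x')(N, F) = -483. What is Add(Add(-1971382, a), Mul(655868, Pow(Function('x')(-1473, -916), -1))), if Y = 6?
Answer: Rational(-501959976485, 254436) ≈ -1.9728e+6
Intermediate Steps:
Function('J')(Q) = Add(-572, Mul(52, Q)) (Function('J')(Q) = Mul(4, Mul(13, Add(Q, Add(-5, Mul(-1, 6))))) = Mul(4, Mul(13, Add(Q, Add(-5, -6)))) = Mul(4, Mul(13, Add(Q, -11))) = Mul(4, Mul(13, Add(-11, Q))) = Mul(4, Add(-143, Mul(13, Q))) = Add(-572, Mul(52, Q)))
a = Rational(-1139337, 12116) (a = Mul(2278674, Pow(Add(-572, Mul(52, -455)), -1)) = Mul(2278674, Pow(Add(-572, -23660), -1)) = Mul(2278674, Pow(-24232, -1)) = Mul(2278674, Rational(-1, 24232)) = Rational(-1139337, 12116) ≈ -94.036)
Add(Add(-1971382, a), Mul(655868, Pow(Function('x')(-1473, -916), -1))) = Add(Add(-1971382, Rational(-1139337, 12116)), Mul(655868, Pow(-483, -1))) = Add(Rational(-23886403649, 12116), Mul(655868, Rational(-1, 483))) = Add(Rational(-23886403649, 12116), Rational(-28516, 21)) = Rational(-501959976485, 254436)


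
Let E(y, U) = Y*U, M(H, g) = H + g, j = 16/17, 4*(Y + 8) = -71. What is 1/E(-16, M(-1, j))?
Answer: 68/103 ≈ 0.66019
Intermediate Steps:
Y = -103/4 (Y = -8 + (¼)*(-71) = -8 - 71/4 = -103/4 ≈ -25.750)
j = 16/17 (j = 16*(1/17) = 16/17 ≈ 0.94118)
E(y, U) = -103*U/4
1/E(-16, M(-1, j)) = 1/(-103*(-1 + 16/17)/4) = 1/(-103/4*(-1/17)) = 1/(103/68) = 68/103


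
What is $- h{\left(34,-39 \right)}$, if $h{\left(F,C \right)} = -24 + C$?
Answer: $63$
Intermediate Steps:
$- h{\left(34,-39 \right)} = - (-24 - 39) = \left(-1\right) \left(-63\right) = 63$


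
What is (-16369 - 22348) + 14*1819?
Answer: -13251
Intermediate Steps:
(-16369 - 22348) + 14*1819 = -38717 + 25466 = -13251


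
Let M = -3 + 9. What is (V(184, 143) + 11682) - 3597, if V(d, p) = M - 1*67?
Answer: 8024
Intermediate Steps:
M = 6
V(d, p) = -61 (V(d, p) = 6 - 1*67 = 6 - 67 = -61)
(V(184, 143) + 11682) - 3597 = (-61 + 11682) - 3597 = 11621 - 3597 = 8024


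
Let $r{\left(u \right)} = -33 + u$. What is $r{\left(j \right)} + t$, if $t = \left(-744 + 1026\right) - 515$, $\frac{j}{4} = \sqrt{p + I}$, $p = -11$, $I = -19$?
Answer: $-266 + 4 i \sqrt{30} \approx -266.0 + 21.909 i$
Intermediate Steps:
$j = 4 i \sqrt{30}$ ($j = 4 \sqrt{-11 - 19} = 4 \sqrt{-30} = 4 i \sqrt{30} \approx 21.909 i$)
$t = -233$ ($t = 282 - 515 = -233$)
$r{\left(j \right)} + t = \left(-33 + 4 i \sqrt{30}\right) - 233 = -266 + 4 i \sqrt{30}$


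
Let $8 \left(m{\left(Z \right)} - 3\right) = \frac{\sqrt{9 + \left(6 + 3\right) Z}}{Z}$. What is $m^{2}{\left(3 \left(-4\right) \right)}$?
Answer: $\frac{\left(96 - i \sqrt{11}\right)^{2}}{1024} \approx 8.9893 - 0.62187 i$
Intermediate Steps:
$m{\left(Z \right)} = 3 + \frac{\sqrt{9 + 9 Z}}{8 Z}$ ($m{\left(Z \right)} = 3 + \frac{\sqrt{9 + \left(6 + 3\right) Z} \frac{1}{Z}}{8} = 3 + \frac{\sqrt{9 + 9 Z} \frac{1}{Z}}{8} = 3 + \frac{\frac{1}{Z} \sqrt{9 + 9 Z}}{8} = 3 + \frac{\sqrt{9 + 9 Z}}{8 Z}$)
$m^{2}{\left(3 \left(-4\right) \right)} = \left(3 + \frac{3 \sqrt{1 + 3 \left(-4\right)}}{8 \cdot 3 \left(-4\right)}\right)^{2} = \left(3 + \frac{3 \sqrt{1 - 12}}{8 \left(-12\right)}\right)^{2} = \left(3 + \frac{3}{8} \left(- \frac{1}{12}\right) \sqrt{-11}\right)^{2} = \left(3 + \frac{3}{8} \left(- \frac{1}{12}\right) i \sqrt{11}\right)^{2} = \left(3 - \frac{i \sqrt{11}}{32}\right)^{2}$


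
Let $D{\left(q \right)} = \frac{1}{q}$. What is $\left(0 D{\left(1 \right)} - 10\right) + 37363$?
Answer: $37353$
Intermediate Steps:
$\left(0 D{\left(1 \right)} - 10\right) + 37363 = \left(\frac{0}{1} - 10\right) + 37363 = \left(0 \cdot 1 - 10\right) + 37363 = \left(0 - 10\right) + 37363 = -10 + 37363 = 37353$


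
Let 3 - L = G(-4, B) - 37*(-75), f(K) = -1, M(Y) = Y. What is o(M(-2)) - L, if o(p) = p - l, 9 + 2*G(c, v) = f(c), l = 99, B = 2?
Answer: 2666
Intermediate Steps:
G(c, v) = -5 (G(c, v) = -9/2 + (½)*(-1) = -9/2 - ½ = -5)
L = -2767 (L = 3 - (-5 - 37*(-75)) = 3 - (-5 + 2775) = 3 - 1*2770 = 3 - 2770 = -2767)
o(p) = -99 + p (o(p) = p - 1*99 = p - 99 = -99 + p)
o(M(-2)) - L = (-99 - 2) - 1*(-2767) = -101 + 2767 = 2666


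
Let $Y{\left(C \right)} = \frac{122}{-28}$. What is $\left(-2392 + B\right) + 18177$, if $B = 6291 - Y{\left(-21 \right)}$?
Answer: $\frac{309125}{14} \approx 22080.0$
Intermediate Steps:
$Y{\left(C \right)} = - \frac{61}{14}$ ($Y{\left(C \right)} = 122 \left(- \frac{1}{28}\right) = - \frac{61}{14}$)
$B = \frac{88135}{14}$ ($B = 6291 - - \frac{61}{14} = 6291 + \frac{61}{14} = \frac{88135}{14} \approx 6295.4$)
$\left(-2392 + B\right) + 18177 = \left(-2392 + \frac{88135}{14}\right) + 18177 = \frac{54647}{14} + 18177 = \frac{309125}{14}$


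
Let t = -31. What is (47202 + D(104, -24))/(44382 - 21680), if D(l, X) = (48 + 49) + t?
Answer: 23634/11351 ≈ 2.0821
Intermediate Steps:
D(l, X) = 66 (D(l, X) = (48 + 49) - 31 = 97 - 31 = 66)
(47202 + D(104, -24))/(44382 - 21680) = (47202 + 66)/(44382 - 21680) = 47268/22702 = 47268*(1/22702) = 23634/11351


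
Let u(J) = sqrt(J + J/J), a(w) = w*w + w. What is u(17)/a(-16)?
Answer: sqrt(2)/80 ≈ 0.017678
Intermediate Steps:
a(w) = w + w**2 (a(w) = w**2 + w = w + w**2)
u(J) = sqrt(1 + J) (u(J) = sqrt(J + 1) = sqrt(1 + J))
u(17)/a(-16) = sqrt(1 + 17)/((-16*(1 - 16))) = sqrt(18)/((-16*(-15))) = (3*sqrt(2))/240 = (3*sqrt(2))*(1/240) = sqrt(2)/80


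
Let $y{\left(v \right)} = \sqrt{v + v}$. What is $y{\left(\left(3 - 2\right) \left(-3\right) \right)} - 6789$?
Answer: $-6789 + i \sqrt{6} \approx -6789.0 + 2.4495 i$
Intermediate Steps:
$y{\left(v \right)} = \sqrt{2} \sqrt{v}$ ($y{\left(v \right)} = \sqrt{2 v} = \sqrt{2} \sqrt{v}$)
$y{\left(\left(3 - 2\right) \left(-3\right) \right)} - 6789 = \sqrt{2} \sqrt{\left(3 - 2\right) \left(-3\right)} - 6789 = \sqrt{2} \sqrt{1 \left(-3\right)} - 6789 = \sqrt{2} \sqrt{-3} - 6789 = \sqrt{2} i \sqrt{3} - 6789 = i \sqrt{6} - 6789 = -6789 + i \sqrt{6}$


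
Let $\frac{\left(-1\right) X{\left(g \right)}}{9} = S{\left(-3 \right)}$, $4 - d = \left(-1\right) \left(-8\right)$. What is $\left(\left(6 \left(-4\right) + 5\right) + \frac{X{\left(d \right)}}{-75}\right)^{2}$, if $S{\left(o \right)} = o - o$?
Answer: $361$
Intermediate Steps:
$d = -4$ ($d = 4 - \left(-1\right) \left(-8\right) = 4 - 8 = -4$)
$S{\left(o \right)} = 0$
$X{\left(g \right)} = 0$ ($X{\left(g \right)} = \left(-9\right) 0 = 0$)
$\left(\left(6 \left(-4\right) + 5\right) + \frac{X{\left(d \right)}}{-75}\right)^{2} = \left(\left(6 \left(-4\right) + 5\right) + \frac{0}{-75}\right)^{2} = \left(\left(-24 + 5\right) + 0 \left(- \frac{1}{75}\right)\right)^{2} = \left(-19 + 0\right)^{2} = \left(-19\right)^{2} = 361$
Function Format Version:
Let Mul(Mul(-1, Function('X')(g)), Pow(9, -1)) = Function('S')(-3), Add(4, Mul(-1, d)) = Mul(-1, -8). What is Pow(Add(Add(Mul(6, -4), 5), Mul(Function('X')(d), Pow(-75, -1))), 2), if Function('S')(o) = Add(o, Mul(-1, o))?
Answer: 361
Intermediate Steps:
d = -4 (d = Add(4, Mul(-1, Mul(-1, -8))) = Add(4, Mul(-1, 8)) = Add(4, -8) = -4)
Function('S')(o) = 0
Function('X')(g) = 0 (Function('X')(g) = Mul(-9, 0) = 0)
Pow(Add(Add(Mul(6, -4), 5), Mul(Function('X')(d), Pow(-75, -1))), 2) = Pow(Add(Add(Mul(6, -4), 5), Mul(0, Pow(-75, -1))), 2) = Pow(Add(Add(-24, 5), Mul(0, Rational(-1, 75))), 2) = Pow(Add(-19, 0), 2) = Pow(-19, 2) = 361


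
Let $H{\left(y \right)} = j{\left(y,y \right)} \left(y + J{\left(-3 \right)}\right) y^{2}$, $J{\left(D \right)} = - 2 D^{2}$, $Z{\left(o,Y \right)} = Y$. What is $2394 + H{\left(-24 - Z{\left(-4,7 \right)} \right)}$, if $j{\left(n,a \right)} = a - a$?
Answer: $2394$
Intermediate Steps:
$j{\left(n,a \right)} = 0$
$H{\left(y \right)} = 0$ ($H{\left(y \right)} = 0 \left(y - 2 \left(-3\right)^{2}\right) y^{2} = 0 \left(y - 18\right) y^{2} = 0 \left(-18 + y\right) y^{2} = 0 y^{2} = 0$)
$2394 + H{\left(-24 - Z{\left(-4,7 \right)} \right)} = 2394 + 0 = 2394$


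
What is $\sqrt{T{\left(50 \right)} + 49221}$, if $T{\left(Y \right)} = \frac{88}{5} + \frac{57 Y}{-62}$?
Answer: $\frac{\sqrt{1181852990}}{155} \approx 221.79$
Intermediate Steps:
$T{\left(Y \right)} = \frac{88}{5} - \frac{57 Y}{62}$ ($T{\left(Y \right)} = 88 \cdot \frac{1}{5} + 57 Y \left(- \frac{1}{62}\right) = \frac{88}{5} - \frac{57 Y}{62}$)
$\sqrt{T{\left(50 \right)} + 49221} = \sqrt{\left(\frac{88}{5} - \frac{1425}{31}\right) + 49221} = \sqrt{- \frac{4397}{155} + 49221} = \sqrt{\frac{7624858}{155}} = \frac{\sqrt{1181852990}}{155}$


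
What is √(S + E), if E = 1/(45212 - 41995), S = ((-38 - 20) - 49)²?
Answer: √118486723178/3217 ≈ 107.00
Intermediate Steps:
S = 11449 (S = (-58 - 49)² = (-107)² = 11449)
E = 1/3217 ≈ 0.00031085
√(S + E) = √(11449 + 1/3217) = √(36831434/3217) = √118486723178/3217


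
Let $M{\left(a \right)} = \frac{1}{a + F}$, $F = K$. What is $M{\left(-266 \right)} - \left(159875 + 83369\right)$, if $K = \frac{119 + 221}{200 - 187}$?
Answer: $- \frac{758434805}{3118} \approx -2.4324 \cdot 10^{5}$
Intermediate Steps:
$K = \frac{340}{13} \approx 26.154$
$F = \frac{340}{13} \approx 26.154$
$M{\left(a \right)} = \frac{1}{\frac{340}{13} + a}$ ($M{\left(a \right)} = \frac{1}{a + \frac{340}{13}} = \frac{1}{\frac{340}{13} + a}$)
$M{\left(-266 \right)} - \left(159875 + 83369\right) = \frac{13}{340 + 13 \left(-266\right)} - \left(159875 + 83369\right) = \frac{13}{340 - 3458} - 243244 = \frac{13}{-3118} - 243244 = 13 \left(- \frac{1}{3118}\right) - 243244 = - \frac{13}{3118} - 243244 = - \frac{758434805}{3118}$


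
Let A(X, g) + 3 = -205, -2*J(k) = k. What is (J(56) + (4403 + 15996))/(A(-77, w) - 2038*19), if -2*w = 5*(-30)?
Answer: -20371/38930 ≈ -0.52327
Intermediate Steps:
J(k) = -k/2
w = 75 (w = -5*(-30)/2 = -1/2*(-150) = 75)
A(X, g) = -208 (A(X, g) = -3 - 205 = -208)
(J(56) + (4403 + 15996))/(A(-77, w) - 2038*19) = (-1/2*56 + (4403 + 15996))/(-208 - 2038*19) = (-28 + 20399)/(-208 - 38722) = 20371/(-38930) = 20371*(-1/38930) = -20371/38930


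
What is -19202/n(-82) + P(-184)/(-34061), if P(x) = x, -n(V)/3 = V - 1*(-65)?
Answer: -654029938/1737111 ≈ -376.50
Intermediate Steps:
n(V) = -195 - 3*V (n(V) = -3*(V - 1*(-65)) = -3*(V + 65) = -3*(65 + V) = -195 - 3*V)
-19202/n(-82) + P(-184)/(-34061) = -19202/(-195 - 3*(-82)) - 184/(-34061) = -19202/(-195 + 246) - 184*(-1/34061) = -19202/51 + 184/34061 = -654029938/1737111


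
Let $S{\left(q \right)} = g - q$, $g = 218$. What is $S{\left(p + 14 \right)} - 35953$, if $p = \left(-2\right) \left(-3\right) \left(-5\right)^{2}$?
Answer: $-35899$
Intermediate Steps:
$p = 150$ ($p = 6 \cdot 25 = 150$)
$S{\left(q \right)} = 218 - q$
$S{\left(p + 14 \right)} - 35953 = \left(218 - \left(150 + 14\right)\right) - 35953 = \left(218 - 164\right) - 35953 = 54 - 35953 = -35899$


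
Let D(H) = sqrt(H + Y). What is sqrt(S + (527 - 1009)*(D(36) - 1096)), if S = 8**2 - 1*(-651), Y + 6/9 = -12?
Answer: sqrt(4760883 - 1446*sqrt(210))/3 ≈ 725.71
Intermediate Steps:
Y = -38/3 (Y = -2/3 - 12 = -38/3 ≈ -12.667)
D(H) = sqrt(-38/3 + H) (D(H) = sqrt(H - 38/3) = sqrt(-38/3 + H))
S = 715 (S = 64 + 651 = 715)
sqrt(S + (527 - 1009)*(D(36) - 1096)) = sqrt(715 + (527 - 1009)*(sqrt(-114 + 9*36)/3 - 1096)) = sqrt(715 - 482*(sqrt(-114 + 324)/3 - 1096)) = sqrt(715 - 482*(sqrt(210)/3 - 1096)) = sqrt(715 - 482*(-1096 + sqrt(210)/3)) = sqrt(715 + (528272 - 482*sqrt(210)/3)) = sqrt(528987 - 482*sqrt(210)/3)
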